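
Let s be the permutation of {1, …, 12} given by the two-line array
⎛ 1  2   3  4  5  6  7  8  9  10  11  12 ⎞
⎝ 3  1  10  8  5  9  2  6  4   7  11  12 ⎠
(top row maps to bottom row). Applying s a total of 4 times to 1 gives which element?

2

Tracing 1 → 3 → … returns to 1 after 5 steps, so 1 lies in a 5-cycle (1 3 10 7 2).
Stepping 4 places around the cycle: 1 → 3 → 10 → 7 → 2.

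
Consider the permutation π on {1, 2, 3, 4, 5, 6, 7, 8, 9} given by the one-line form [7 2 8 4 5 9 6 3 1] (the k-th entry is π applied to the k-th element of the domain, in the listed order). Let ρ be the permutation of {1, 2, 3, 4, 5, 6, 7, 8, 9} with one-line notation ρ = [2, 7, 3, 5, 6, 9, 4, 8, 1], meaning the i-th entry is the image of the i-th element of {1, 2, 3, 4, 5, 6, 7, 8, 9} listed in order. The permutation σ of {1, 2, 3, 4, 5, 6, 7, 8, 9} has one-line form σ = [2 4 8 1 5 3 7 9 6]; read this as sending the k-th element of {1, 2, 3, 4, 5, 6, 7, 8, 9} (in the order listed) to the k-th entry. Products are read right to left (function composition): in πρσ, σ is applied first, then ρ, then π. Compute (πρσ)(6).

8

(πρσ)(6) = π(ρ(σ(6))). σ(6) = 3, then ρ(3) = 3, then π(3) = 8, so the result is 8.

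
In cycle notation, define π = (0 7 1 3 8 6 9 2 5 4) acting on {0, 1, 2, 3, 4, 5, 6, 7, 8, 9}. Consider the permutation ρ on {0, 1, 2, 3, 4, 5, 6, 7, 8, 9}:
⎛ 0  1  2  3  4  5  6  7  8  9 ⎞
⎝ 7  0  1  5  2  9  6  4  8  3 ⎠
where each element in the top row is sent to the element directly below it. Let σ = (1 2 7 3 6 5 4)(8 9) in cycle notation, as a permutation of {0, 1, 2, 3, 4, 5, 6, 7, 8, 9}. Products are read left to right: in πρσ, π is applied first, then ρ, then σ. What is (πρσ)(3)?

9

Apply the permutations in order: π(3) = 8, then ρ(8) = 8, then σ(8) = 9. So (πρσ)(3) = 9.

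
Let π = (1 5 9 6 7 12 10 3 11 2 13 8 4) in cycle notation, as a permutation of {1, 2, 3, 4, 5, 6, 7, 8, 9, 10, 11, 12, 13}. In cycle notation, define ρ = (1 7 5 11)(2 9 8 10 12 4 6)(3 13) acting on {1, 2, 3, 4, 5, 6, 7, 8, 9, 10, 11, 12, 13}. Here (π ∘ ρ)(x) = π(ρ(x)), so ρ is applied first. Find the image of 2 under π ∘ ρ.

ρ(2) = 9, then π(9) = 6; composing gives (π ∘ ρ)(2) = 6.

6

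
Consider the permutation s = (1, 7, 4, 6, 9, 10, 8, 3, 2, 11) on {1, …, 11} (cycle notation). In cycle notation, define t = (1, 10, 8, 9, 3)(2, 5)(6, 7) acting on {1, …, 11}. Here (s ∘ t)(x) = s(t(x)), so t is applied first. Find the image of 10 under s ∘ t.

t(10) = 8, then s(8) = 3; composing gives (s ∘ t)(10) = 3.

3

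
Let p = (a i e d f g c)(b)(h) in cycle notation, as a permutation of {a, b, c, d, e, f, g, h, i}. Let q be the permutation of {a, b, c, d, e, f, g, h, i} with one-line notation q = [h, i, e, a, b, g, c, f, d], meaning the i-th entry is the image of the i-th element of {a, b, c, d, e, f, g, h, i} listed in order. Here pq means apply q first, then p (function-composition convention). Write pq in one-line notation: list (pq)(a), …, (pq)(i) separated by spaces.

h e d i b c a g f

(pq)(x) = p(q(x)). Computing each image: p(q(a)) = p(h) = h, p(q(b)) = p(i) = e, p(q(c)) = p(e) = d, p(q(d)) = p(a) = i, p(q(e)) = p(b) = b, p(q(f)) = p(g) = c, p(q(g)) = p(c) = a, p(q(h)) = p(f) = g, p(q(i)) = p(d) = f.
Hence pq = [h e d i b c a g f].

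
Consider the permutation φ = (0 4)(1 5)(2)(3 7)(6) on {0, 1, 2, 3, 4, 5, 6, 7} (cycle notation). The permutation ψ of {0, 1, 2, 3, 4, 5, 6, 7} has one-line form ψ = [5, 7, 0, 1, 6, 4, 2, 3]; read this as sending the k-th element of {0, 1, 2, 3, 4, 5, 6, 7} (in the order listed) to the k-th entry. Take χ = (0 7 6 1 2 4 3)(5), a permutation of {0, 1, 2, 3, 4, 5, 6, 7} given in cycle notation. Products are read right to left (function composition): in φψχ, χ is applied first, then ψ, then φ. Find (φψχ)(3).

1

Chase 3: χ(3) = 0; ψ(0) = 5; φ(5) = 1. Hence (φψχ)(3) = 1.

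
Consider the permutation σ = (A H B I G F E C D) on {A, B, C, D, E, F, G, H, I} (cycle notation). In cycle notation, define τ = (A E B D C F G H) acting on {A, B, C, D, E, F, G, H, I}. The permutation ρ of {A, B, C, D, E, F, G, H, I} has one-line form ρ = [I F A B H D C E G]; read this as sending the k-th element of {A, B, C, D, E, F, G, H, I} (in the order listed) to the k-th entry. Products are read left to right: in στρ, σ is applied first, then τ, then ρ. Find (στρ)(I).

E

(στρ)(I) = ρ(τ(σ(I))). σ(I) = G, then τ(G) = H, then ρ(H) = E, so the result is E.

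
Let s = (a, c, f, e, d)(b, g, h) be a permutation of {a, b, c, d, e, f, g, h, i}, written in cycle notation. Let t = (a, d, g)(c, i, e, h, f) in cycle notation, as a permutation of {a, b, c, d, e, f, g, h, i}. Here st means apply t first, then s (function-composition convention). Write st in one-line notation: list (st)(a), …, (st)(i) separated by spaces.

a g i h b f c e d

(st)(x) = s(t(x)). Computing each image: s(t(a)) = s(d) = a, s(t(b)) = s(b) = g, s(t(c)) = s(i) = i, s(t(d)) = s(g) = h, s(t(e)) = s(h) = b, s(t(f)) = s(c) = f, s(t(g)) = s(a) = c, s(t(h)) = s(f) = e, s(t(i)) = s(e) = d.
Hence st = [a g i h b f c e d].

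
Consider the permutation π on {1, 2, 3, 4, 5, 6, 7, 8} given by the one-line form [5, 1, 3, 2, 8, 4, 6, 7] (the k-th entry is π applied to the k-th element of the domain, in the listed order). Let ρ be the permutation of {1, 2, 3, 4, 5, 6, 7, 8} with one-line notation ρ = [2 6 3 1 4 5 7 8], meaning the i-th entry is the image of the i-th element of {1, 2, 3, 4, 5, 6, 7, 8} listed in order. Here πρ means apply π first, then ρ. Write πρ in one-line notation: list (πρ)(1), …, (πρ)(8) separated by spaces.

4 2 3 6 8 1 5 7

Chase each element through π then ρ: 1 → 5 → 4; 2 → 1 → 2; 3 → 3 → 3; 4 → 2 → 6; 5 → 8 → 8; 6 → 4 → 1; 7 → 6 → 5; 8 → 7 → 7.
So πρ in one-line form is 4 2 3 6 8 1 5 7.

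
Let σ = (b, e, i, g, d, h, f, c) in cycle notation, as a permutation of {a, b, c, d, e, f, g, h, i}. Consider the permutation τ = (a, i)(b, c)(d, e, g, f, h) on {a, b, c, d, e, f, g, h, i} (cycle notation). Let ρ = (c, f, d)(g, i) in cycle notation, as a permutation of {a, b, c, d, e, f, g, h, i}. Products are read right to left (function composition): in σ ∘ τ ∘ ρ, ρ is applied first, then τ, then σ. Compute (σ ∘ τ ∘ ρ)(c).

f

(σ ∘ τ ∘ ρ)(c) = σ(τ(ρ(c))). ρ(c) = f, then τ(f) = h, then σ(h) = f, so the result is f.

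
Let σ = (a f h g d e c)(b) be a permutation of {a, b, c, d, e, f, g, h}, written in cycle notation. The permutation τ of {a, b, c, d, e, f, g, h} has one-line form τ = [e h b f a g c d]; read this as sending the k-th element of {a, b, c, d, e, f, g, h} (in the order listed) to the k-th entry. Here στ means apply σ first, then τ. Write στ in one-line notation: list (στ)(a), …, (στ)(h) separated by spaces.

g h e a b d f c

(στ)(x) = τ(σ(x)). Computing each image: τ(σ(a)) = τ(f) = g, τ(σ(b)) = τ(b) = h, τ(σ(c)) = τ(a) = e, τ(σ(d)) = τ(e) = a, τ(σ(e)) = τ(c) = b, τ(σ(f)) = τ(h) = d, τ(σ(g)) = τ(d) = f, τ(σ(h)) = τ(g) = c.
Hence στ = [g h e a b d f c].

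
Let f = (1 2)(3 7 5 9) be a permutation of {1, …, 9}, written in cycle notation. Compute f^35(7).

7 lies in the 4-cycle (3 7 5 9).
Powers repeat with period 4 on this cycle, and 35 mod 4 = 3, so f^35(7) = f^3(7).
Stepping 3 places around the cycle: 7 → 5 → 9 → 3.

3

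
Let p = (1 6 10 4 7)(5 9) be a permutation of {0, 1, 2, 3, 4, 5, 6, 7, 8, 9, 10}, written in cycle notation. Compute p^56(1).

1 lies in the 5-cycle (1 6 10 4 7).
Powers repeat with period 5 on this cycle, and 56 mod 5 = 1, so p^56(1) = p^1(1).
Advancing 1 step from 1: 1 → 6.

6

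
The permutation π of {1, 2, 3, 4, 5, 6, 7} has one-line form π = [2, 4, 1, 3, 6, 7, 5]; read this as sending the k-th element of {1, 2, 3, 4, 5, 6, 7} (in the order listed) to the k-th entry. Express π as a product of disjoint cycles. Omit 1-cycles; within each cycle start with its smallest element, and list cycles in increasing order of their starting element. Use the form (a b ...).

(1 2 4 3)(5 6 7)

From 1: 1 → 2 → 4 → 3 → 1, closing the cycle (1 2 4 3).
Repeating from the next unused element and collecting all non-trivial cycles gives (1 2 4 3)(5 6 7).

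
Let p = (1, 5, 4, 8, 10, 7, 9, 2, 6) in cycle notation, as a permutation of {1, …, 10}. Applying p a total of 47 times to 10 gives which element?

10 lies in the 9-cycle (1, 5, 4, 8, 10, 7, 9, 2, 6).
Powers repeat with period 9 on this cycle, and 47 mod 9 = 2, so p^47(10) = p^2(10).
Stepping 2 places around the cycle: 10 → 7 → 9.

9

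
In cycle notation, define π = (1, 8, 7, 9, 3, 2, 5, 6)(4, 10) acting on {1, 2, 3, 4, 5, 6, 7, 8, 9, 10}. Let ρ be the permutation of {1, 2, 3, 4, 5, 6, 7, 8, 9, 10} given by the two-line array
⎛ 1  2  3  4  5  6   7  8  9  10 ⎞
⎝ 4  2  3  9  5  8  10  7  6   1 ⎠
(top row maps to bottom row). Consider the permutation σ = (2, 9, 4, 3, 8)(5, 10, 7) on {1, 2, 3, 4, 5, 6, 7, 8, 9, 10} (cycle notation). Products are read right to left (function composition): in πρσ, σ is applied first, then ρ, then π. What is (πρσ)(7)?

Chase 7: σ(7) = 5; ρ(5) = 5; π(5) = 6. Hence (πρσ)(7) = 6.

6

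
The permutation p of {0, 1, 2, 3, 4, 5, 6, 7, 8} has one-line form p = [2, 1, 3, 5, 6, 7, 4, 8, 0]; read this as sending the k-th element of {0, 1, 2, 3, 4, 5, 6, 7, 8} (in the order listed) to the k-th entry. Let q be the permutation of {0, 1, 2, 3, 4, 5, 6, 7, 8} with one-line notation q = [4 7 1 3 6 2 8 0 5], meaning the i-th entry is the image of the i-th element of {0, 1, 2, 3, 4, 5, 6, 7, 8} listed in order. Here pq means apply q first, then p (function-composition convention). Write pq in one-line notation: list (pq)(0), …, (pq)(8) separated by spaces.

6 8 1 5 4 3 0 2 7

Chase each element through q then p: 0 → 4 → 6; 1 → 7 → 8; 2 → 1 → 1; 3 → 3 → 5; 4 → 6 → 4; 5 → 2 → 3; 6 → 8 → 0; 7 → 0 → 2; 8 → 5 → 7.
Collecting the images, pq = [6 8 1 5 4 3 0 2 7].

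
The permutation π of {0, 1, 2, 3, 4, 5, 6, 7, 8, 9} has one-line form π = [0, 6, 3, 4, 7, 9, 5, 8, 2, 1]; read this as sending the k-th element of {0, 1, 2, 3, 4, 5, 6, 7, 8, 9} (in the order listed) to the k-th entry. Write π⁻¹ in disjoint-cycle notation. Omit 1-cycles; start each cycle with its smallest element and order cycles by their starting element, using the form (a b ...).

(1 9 5 6)(2 8 7 4 3)

First write π in disjoint cycles: (1 6 5 9)(2 3 4 7 8).
The inverse reverses every cycle; in canonical form, π⁻¹ = (1 9 5 6)(2 8 7 4 3).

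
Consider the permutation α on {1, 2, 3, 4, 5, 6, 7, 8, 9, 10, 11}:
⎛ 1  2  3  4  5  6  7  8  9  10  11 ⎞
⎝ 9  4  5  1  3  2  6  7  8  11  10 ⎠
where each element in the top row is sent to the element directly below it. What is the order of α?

Writing α as disjoint cycles, the cycle lengths are 7, 2, 2.
The order of α is the least common multiple of its cycle lengths: lcm(7, 2, 2) = 14.

14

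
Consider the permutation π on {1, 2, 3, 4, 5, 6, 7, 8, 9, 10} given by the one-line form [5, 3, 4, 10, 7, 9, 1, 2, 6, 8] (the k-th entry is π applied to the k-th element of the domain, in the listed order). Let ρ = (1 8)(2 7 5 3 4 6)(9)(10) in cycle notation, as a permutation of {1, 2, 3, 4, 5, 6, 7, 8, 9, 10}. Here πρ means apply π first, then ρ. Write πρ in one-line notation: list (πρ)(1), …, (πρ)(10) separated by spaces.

(πρ)(x) = ρ(π(x)). Computing each image: ρ(π(1)) = ρ(5) = 3, ρ(π(2)) = ρ(3) = 4, ρ(π(3)) = ρ(4) = 6, ρ(π(4)) = ρ(10) = 10, ρ(π(5)) = ρ(7) = 5, ρ(π(6)) = ρ(9) = 9, ρ(π(7)) = ρ(1) = 8, ρ(π(8)) = ρ(2) = 7, ρ(π(9)) = ρ(6) = 2, ρ(π(10)) = ρ(8) = 1.
Hence πρ = [3 4 6 10 5 9 8 7 2 1].

3 4 6 10 5 9 8 7 2 1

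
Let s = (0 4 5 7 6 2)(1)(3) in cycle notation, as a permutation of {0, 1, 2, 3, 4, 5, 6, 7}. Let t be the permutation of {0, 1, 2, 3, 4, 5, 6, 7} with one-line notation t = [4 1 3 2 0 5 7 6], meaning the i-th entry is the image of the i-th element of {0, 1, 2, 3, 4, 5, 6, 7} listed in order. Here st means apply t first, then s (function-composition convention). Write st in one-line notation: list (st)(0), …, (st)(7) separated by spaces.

(st)(x) = s(t(x)). Computing each image: s(t(0)) = s(4) = 5, s(t(1)) = s(1) = 1, s(t(2)) = s(3) = 3, s(t(3)) = s(2) = 0, s(t(4)) = s(0) = 4, s(t(5)) = s(5) = 7, s(t(6)) = s(7) = 6, s(t(7)) = s(6) = 2.
Hence st = [5 1 3 0 4 7 6 2].

5 1 3 0 4 7 6 2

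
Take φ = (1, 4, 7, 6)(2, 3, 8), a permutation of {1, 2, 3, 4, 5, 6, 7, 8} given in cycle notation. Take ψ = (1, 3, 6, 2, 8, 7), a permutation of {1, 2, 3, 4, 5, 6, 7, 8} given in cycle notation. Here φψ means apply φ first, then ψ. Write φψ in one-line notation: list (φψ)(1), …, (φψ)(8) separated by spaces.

4 6 7 1 5 3 2 8

For each element, apply φ then ψ: 1 → 4 → 4; 2 → 3 → 6; 3 → 8 → 7; 4 → 7 → 1; 5 → 5 → 5; 6 → 1 → 3; 7 → 6 → 2; 8 → 2 → 8.
Collecting the images, φψ = [4 6 7 1 5 3 2 8].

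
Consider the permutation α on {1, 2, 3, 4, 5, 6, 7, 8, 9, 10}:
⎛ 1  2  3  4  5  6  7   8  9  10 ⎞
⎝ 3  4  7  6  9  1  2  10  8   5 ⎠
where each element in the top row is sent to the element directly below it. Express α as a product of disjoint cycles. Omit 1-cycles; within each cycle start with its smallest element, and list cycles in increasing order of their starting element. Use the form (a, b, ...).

(1, 3, 7, 2, 4, 6)(5, 9, 8, 10)

Iterating α from 1 gives 1 → 3 → 7 → 2 → 4 → 6 → 1; that is the 6-cycle (1, 3, 7, 2, 4, 6).
Repeating from the next unused element and collecting all non-trivial cycles gives (1, 3, 7, 2, 4, 6)(5, 9, 8, 10).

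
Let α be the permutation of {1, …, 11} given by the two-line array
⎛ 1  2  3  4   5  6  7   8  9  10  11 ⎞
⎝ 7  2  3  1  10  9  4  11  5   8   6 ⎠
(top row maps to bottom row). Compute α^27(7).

Tracing 7 → 4 → … returns to 7 after 3 steps, so 7 lies in a 3-cycle (1 7 4).
Since the cycle has length 3, α^27 acts on it the same as α^0 (27 mod 3 = 0).
So α^27(7) = 7.

7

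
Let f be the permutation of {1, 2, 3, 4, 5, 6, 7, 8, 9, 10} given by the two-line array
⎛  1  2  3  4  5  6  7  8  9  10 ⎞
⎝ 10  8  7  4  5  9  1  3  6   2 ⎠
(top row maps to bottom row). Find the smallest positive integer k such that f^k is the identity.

Decomposing into disjoint cycles gives cycle lengths 6, 2, 1, 1.
Since disjoint cycles commute, ord(f) = lcm(6, 2) = 6.

6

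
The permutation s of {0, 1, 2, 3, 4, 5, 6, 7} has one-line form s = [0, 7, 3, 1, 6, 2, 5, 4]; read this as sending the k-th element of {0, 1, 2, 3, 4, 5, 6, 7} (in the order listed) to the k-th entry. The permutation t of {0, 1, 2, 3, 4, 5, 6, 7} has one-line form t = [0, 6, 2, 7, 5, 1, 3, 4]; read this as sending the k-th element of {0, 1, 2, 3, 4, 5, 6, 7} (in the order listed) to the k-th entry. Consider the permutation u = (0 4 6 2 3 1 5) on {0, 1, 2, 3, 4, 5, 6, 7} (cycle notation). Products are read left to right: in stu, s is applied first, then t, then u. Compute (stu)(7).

0

Chase 7: s(7) = 4; t(4) = 5; u(5) = 0. Hence (stu)(7) = 0.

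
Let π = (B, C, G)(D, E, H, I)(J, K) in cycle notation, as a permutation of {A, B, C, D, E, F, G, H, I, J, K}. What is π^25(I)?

D

I lies in the 4-cycle (D, E, H, I).
Since the cycle has length 4, π^25 acts on it the same as π^1 (25 mod 4 = 1).
Advancing 1 step from I: I → D.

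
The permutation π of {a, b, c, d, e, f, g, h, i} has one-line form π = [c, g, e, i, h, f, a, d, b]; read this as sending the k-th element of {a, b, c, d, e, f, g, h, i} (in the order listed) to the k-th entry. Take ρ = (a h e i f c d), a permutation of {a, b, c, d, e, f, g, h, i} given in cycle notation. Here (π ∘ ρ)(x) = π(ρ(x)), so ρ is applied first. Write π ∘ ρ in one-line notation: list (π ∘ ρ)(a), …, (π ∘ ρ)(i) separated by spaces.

(π ∘ ρ)(x) = π(ρ(x)). Computing each image: π(ρ(a)) = π(h) = d, π(ρ(b)) = π(b) = g, π(ρ(c)) = π(d) = i, π(ρ(d)) = π(a) = c, π(ρ(e)) = π(i) = b, π(ρ(f)) = π(c) = e, π(ρ(g)) = π(g) = a, π(ρ(h)) = π(e) = h, π(ρ(i)) = π(f) = f.
Hence π ∘ ρ = [d g i c b e a h f].

d g i c b e a h f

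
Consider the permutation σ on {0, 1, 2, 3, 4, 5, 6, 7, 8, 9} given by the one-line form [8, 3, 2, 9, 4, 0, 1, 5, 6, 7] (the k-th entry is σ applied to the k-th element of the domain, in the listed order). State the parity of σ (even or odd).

In disjoint-cycle form the cycle lengths are 8, 1, 1.
A cycle is odd iff its length is even; σ has 1 even-length cycle, so sgn(σ) = (−1)^1 and σ is odd.

odd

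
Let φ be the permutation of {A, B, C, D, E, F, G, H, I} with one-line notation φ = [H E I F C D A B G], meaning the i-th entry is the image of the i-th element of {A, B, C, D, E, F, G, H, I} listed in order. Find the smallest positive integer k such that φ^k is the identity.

14

Decomposing into disjoint cycles gives cycle lengths 7, 2.
The order of φ is the least common multiple of its cycle lengths: lcm(7, 2) = 14.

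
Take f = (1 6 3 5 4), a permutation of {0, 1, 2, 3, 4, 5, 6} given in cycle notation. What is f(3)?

5

Within (1 6 3 5 4), 3 ↦ 5.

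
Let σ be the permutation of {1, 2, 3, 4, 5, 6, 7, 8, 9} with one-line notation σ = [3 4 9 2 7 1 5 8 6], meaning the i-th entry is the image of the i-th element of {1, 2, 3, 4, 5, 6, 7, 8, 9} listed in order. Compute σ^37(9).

6

Tracing 9 → 6 → … returns to 9 after 4 steps, so 9 lies in a 4-cycle (1 3 9 6).
Since the cycle has length 4, σ^37 acts on it the same as σ^1 (37 mod 4 = 1).
Stepping 1 place around the cycle: 9 → 6.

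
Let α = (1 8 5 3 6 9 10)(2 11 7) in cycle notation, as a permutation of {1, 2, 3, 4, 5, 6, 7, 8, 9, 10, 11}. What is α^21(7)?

7

7 lies in the 3-cycle (2 11 7).
On a 3-cycle, α^3 is the identity, so α^21 = α^0 there (21 ≡ 0 mod 3).
So α^21(7) = 7.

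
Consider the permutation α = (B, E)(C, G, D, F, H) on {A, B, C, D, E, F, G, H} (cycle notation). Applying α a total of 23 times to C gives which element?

F

C lies in the 5-cycle (C, G, D, F, H).
Powers repeat with period 5 on this cycle, and 23 mod 5 = 3, so α^23(C) = α^3(C).
Advancing 3 steps from C: C → G → D → F.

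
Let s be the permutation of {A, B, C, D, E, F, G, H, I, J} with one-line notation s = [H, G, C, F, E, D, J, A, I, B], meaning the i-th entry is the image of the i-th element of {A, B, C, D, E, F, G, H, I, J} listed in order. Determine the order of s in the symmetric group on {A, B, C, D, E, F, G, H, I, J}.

6

The disjoint-cycle form of s has cycle lengths 3, 2, 2, 1, 1, 1.
The order is lcm(3, 2, 2) = 6.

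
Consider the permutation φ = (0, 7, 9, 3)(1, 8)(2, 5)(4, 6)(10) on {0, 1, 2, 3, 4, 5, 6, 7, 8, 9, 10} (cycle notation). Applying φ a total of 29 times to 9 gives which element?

9 lies in the 4-cycle (0, 7, 9, 3).
Powers repeat with period 4 on this cycle, and 29 mod 4 = 1, so φ^29(9) = φ^1(9).
Advancing 1 step from 9: 9 → 3.

3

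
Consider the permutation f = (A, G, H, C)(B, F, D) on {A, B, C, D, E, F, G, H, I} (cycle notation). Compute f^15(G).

A

G lies in the 4-cycle (A, G, H, C).
Powers repeat with period 4 on this cycle, and 15 mod 4 = 3, so f^15(G) = f^3(G).
Stepping 3 places around the cycle: G → H → C → A.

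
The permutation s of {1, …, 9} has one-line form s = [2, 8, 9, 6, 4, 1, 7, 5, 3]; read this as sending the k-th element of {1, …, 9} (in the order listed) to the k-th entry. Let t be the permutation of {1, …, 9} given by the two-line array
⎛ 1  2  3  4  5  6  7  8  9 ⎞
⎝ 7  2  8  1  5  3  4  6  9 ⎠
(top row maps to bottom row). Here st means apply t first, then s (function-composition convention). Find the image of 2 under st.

t(2) = 2, then s(2) = 8; composing gives (st)(2) = 8.

8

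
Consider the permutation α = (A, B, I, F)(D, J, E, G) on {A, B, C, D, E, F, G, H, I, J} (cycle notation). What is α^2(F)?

F lies in the 4-cycle (A, B, I, F).
Advancing 2 steps from F: F → A → B.

B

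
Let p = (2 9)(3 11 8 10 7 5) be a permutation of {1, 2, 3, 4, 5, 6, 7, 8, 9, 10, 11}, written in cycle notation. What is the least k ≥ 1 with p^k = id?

The cycle type of p is (6, 2, 1, 1, 1).
The order is lcm(6, 2) = 6.

6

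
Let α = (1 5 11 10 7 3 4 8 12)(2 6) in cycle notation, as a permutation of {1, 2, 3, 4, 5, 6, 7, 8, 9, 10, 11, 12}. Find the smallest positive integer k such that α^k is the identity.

The cycle type of α is (9, 2, 1).
The order is lcm(9, 2) = 18.

18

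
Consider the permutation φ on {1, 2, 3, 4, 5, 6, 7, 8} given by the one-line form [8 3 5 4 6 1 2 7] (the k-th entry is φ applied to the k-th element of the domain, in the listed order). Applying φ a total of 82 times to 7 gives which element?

Tracing 7 → 2 → … returns to 7 after 7 steps, so 7 lies in a 7-cycle (1 8 7 2 3 5 6).
On a 7-cycle, φ^7 is the identity, so φ^82 = φ^5 there (82 ≡ 5 mod 7).
Stepping 5 places around the cycle: 7 → 2 → 3 → 5 → 6 → 1.

1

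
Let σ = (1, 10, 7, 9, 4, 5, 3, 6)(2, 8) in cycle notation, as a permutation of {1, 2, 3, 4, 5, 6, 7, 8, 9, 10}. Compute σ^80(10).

10

10 lies in the 8-cycle (1, 10, 7, 9, 4, 5, 3, 6).
On an 8-cycle, σ^8 is the identity, so σ^80 = σ^0 there (80 ≡ 0 mod 8).
So σ^80(10) = 10.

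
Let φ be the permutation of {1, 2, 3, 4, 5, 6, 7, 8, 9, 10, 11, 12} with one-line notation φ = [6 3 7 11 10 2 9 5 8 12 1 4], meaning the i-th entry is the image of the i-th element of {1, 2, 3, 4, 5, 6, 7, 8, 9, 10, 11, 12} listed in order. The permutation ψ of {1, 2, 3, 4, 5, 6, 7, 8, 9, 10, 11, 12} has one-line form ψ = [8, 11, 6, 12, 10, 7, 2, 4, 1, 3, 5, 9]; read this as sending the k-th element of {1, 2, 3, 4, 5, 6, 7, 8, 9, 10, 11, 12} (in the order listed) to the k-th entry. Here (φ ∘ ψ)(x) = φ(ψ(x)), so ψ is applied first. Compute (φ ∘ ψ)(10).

7

ψ(10) = 3, then φ(3) = 7; composing gives (φ ∘ ψ)(10) = 7.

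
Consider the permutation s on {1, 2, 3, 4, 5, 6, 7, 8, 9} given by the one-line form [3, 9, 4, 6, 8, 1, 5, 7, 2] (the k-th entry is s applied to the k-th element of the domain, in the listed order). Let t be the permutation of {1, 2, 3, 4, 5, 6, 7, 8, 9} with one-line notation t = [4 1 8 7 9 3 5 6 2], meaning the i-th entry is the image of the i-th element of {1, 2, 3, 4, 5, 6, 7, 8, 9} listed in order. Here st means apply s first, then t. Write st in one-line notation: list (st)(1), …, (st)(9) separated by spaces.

(st)(x) = t(s(x)). Computing each image: t(s(1)) = t(3) = 8, t(s(2)) = t(9) = 2, t(s(3)) = t(4) = 7, t(s(4)) = t(6) = 3, t(s(5)) = t(8) = 6, t(s(6)) = t(1) = 4, t(s(7)) = t(5) = 9, t(s(8)) = t(7) = 5, t(s(9)) = t(2) = 1.
Hence st = [8 2 7 3 6 4 9 5 1].

8 2 7 3 6 4 9 5 1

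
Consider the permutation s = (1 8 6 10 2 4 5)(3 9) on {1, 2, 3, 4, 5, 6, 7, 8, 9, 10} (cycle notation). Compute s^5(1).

1 lies in the 7-cycle (1 8 6 10 2 4 5).
Advancing 5 steps from 1: 1 → 8 → 6 → 10 → 2 → 4.

4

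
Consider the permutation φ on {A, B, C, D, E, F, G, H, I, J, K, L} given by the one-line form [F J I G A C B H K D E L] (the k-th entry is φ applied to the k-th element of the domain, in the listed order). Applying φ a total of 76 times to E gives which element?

Tracing E → A → … returns to E after 6 steps, so E lies in a 6-cycle (A, F, C, I, K, E).
On a 6-cycle, φ^6 is the identity, so φ^76 = φ^4 there (76 ≡ 4 mod 6).
Advancing 4 steps from E: E → A → F → C → I.

I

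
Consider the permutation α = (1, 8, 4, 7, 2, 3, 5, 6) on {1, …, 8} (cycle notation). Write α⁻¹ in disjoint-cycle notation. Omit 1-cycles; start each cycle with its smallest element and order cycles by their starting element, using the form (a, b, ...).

Inverting a permutation written in cycle notation just reverses the order within every cycle.
After reversing and putting each cycle's least element first, α⁻¹ = (1, 6, 5, 3, 2, 7, 4, 8).

(1, 6, 5, 3, 2, 7, 4, 8)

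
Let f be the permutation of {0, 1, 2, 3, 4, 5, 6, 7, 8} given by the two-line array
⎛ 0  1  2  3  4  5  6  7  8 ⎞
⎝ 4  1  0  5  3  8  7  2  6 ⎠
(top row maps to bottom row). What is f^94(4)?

2

Tracing 4 → 3 → … returns to 4 after 8 steps, so 4 lies in an 8-cycle (0 4 3 5 8 6 7 2).
On an 8-cycle, f^8 is the identity, so f^94 = f^6 there (94 ≡ 6 mod 8).
Advancing 6 steps from 4: 4 → 3 → 5 → 8 → 6 → 7 → 2.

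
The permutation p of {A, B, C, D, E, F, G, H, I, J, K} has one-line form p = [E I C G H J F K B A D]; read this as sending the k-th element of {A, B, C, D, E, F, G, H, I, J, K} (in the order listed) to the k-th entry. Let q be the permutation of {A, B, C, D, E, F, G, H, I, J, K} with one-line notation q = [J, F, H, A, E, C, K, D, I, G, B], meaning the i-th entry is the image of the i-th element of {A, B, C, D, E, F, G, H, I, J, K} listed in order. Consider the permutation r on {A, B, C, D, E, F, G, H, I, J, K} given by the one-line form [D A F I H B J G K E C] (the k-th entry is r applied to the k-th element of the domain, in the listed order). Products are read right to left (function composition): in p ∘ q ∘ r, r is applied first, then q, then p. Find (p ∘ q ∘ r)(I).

Apply the permutations in order: r(I) = K, then q(K) = B, then p(B) = I. So (p ∘ q ∘ r)(I) = I.

I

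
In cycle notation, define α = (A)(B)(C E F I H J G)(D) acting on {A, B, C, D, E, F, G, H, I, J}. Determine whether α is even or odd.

The cycle lengths are 7, 1, 1, 1.
A cycle of length ℓ contributes ℓ−1 transpositions, so α is a product of 6 transpositions — even.

even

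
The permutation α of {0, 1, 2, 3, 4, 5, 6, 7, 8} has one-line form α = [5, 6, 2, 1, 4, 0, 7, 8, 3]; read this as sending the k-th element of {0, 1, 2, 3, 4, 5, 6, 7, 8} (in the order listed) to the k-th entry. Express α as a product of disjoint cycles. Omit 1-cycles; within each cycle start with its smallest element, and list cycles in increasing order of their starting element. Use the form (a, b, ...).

(0, 5)(1, 6, 7, 8, 3)

Start at 0 and follow images: 0 → 5 → 0, giving the cycle (0, 5).
Continuing from each remaining unvisited element yields (0, 5)(1, 6, 7, 8, 3).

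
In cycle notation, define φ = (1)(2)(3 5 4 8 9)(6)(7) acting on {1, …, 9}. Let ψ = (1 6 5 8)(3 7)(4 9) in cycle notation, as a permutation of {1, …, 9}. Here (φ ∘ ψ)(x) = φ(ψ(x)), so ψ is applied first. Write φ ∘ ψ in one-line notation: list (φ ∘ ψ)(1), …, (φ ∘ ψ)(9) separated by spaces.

(φ ∘ ψ)(x) = φ(ψ(x)). Computing each image: φ(ψ(1)) = φ(6) = 6, φ(ψ(2)) = φ(2) = 2, φ(ψ(3)) = φ(7) = 7, φ(ψ(4)) = φ(9) = 3, φ(ψ(5)) = φ(8) = 9, φ(ψ(6)) = φ(5) = 4, φ(ψ(7)) = φ(3) = 5, φ(ψ(8)) = φ(1) = 1, φ(ψ(9)) = φ(4) = 8.
Hence φ ∘ ψ = [6 2 7 3 9 4 5 1 8].

6 2 7 3 9 4 5 1 8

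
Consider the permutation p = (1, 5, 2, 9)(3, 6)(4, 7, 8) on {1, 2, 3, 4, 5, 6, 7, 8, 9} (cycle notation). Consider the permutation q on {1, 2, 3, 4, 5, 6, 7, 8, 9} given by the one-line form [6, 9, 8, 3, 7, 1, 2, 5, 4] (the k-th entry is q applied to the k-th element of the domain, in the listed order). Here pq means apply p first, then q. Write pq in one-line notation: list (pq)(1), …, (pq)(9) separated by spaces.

7 4 1 2 9 8 5 3 6

(pq)(x) = q(p(x)). Computing each image: q(p(1)) = q(5) = 7, q(p(2)) = q(9) = 4, q(p(3)) = q(6) = 1, q(p(4)) = q(7) = 2, q(p(5)) = q(2) = 9, q(p(6)) = q(3) = 8, q(p(7)) = q(8) = 5, q(p(8)) = q(4) = 3, q(p(9)) = q(1) = 6.
Hence pq = [7 4 1 2 9 8 5 3 6].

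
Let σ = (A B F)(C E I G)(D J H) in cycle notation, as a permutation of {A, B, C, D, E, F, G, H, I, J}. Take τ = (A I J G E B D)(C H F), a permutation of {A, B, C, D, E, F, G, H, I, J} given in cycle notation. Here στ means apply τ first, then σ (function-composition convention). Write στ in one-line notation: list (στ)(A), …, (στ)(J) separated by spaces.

(στ)(x) = σ(τ(x)). Computing each image: σ(τ(A)) = σ(I) = G, σ(τ(B)) = σ(D) = J, σ(τ(C)) = σ(H) = D, σ(τ(D)) = σ(A) = B, σ(τ(E)) = σ(B) = F, σ(τ(F)) = σ(C) = E, σ(τ(G)) = σ(E) = I, σ(τ(H)) = σ(F) = A, σ(τ(I)) = σ(J) = H, σ(τ(J)) = σ(G) = C.
Hence στ = [G J D B F E I A H C].

G J D B F E I A H C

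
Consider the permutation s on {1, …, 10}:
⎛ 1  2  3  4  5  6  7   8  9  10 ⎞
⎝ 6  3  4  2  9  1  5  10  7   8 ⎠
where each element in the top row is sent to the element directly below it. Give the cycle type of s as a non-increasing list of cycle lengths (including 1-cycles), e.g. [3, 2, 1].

The disjoint cycles are (1, 6)(2, 3, 4)(5, 9, 7)(8, 10), with lengths 3, 3, 2, 2 in non-increasing order.

[3, 3, 2, 2]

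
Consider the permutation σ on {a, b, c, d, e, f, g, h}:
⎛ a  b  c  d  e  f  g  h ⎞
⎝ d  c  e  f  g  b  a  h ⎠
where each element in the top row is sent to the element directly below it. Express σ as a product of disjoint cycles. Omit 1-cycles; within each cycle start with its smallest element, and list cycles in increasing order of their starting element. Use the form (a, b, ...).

Start at a and follow images: a → d → f → b → c → e → g → a, giving the cycle (a, d, f, b, c, e, g).
Continuing from each remaining unvisited element yields (a, d, f, b, c, e, g).

(a, d, f, b, c, e, g)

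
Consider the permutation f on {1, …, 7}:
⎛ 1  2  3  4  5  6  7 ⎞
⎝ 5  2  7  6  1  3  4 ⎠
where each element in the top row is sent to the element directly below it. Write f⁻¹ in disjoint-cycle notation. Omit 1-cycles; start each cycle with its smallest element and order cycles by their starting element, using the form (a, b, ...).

(1, 5)(3, 6, 4, 7)

First write f in disjoint cycles: (1, 5)(3, 7, 4, 6).
Reversing each cycle (and rotating so the smallest element leads) gives f⁻¹ = (1, 5)(3, 6, 4, 7).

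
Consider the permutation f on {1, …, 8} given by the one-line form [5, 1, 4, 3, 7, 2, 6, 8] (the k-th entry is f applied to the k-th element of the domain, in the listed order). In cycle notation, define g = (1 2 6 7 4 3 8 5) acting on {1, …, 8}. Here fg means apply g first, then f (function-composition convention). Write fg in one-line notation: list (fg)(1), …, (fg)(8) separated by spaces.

1 2 8 4 5 6 3 7

For each element, apply g then f: 1 → 2 → 1; 2 → 6 → 2; 3 → 8 → 8; 4 → 3 → 4; 5 → 1 → 5; 6 → 7 → 6; 7 → 4 → 3; 8 → 5 → 7.
So fg in one-line form is 1 2 8 4 5 6 3 7.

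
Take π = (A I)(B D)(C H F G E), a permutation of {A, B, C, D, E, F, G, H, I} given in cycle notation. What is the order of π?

The cycle type of π is (5, 2, 2).
The order is lcm(5, 2, 2) = 10.

10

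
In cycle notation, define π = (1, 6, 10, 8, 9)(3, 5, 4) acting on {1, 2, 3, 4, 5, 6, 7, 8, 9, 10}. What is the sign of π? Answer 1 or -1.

1

The cycle lengths are 5, 3, 1, 1.
A cycle is odd iff its length is even; π has 0 even-length cycles, so sgn(π) = (−1)^0 and π is even.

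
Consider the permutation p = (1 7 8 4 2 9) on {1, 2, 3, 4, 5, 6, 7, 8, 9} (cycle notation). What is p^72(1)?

1

1 lies in the 6-cycle (1 7 8 4 2 9).
Since the cycle has length 6, p^72 acts on it the same as p^0 (72 mod 6 = 0).
So p^72(1) = 1.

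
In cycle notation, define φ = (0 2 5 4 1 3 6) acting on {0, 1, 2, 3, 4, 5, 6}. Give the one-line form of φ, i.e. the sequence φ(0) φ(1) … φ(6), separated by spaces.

2 3 5 6 1 4 0

Reading each image from the cycles: 0→2, 1→3, 2→5, 3→6, 4→1, 5→4, 6→0.
So the one-line form is 2 3 5 6 1 4 0.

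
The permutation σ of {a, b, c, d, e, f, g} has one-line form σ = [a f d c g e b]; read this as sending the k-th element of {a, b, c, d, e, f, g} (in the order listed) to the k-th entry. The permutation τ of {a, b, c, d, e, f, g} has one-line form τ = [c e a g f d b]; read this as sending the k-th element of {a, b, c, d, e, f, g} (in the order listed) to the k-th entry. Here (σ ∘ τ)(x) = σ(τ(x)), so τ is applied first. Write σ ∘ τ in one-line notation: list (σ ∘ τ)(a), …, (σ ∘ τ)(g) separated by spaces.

d g a b e c f

Chase each element through τ then σ: a → c → d; b → e → g; c → a → a; d → g → b; e → f → e; f → d → c; g → b → f.
So σ ∘ τ in one-line form is d g a b e c f.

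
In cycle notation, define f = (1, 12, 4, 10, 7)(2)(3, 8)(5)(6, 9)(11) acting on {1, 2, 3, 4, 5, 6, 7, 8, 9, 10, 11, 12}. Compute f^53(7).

4

7 lies in the 5-cycle (1, 12, 4, 10, 7).
Since the cycle has length 5, f^53 acts on it the same as f^3 (53 mod 5 = 3).
Stepping 3 places around the cycle: 7 → 1 → 12 → 4.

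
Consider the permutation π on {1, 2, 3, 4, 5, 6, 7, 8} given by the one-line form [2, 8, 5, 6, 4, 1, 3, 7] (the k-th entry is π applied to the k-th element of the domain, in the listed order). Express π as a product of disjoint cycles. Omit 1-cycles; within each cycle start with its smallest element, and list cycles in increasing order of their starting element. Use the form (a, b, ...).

(1, 2, 8, 7, 3, 5, 4, 6)

From 1: 1 → 2 → 8 → 7 → 3 → 5 → 4 → 6 → 1, closing the cycle (1, 2, 8, 7, 3, 5, 4, 6).
Repeating from the next unused element and collecting all non-trivial cycles gives (1, 2, 8, 7, 3, 5, 4, 6).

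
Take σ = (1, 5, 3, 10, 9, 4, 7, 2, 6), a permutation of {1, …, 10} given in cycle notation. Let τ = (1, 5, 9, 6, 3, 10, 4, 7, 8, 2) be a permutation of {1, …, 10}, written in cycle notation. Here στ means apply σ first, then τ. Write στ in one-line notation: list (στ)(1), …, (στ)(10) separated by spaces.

(στ)(x) = τ(σ(x)). Computing each image: τ(σ(1)) = τ(5) = 9, τ(σ(2)) = τ(6) = 3, τ(σ(3)) = τ(10) = 4, τ(σ(4)) = τ(7) = 8, τ(σ(5)) = τ(3) = 10, τ(σ(6)) = τ(1) = 5, τ(σ(7)) = τ(2) = 1, τ(σ(8)) = τ(8) = 2, τ(σ(9)) = τ(4) = 7, τ(σ(10)) = τ(9) = 6.
Hence στ = [9 3 4 8 10 5 1 2 7 6].

9 3 4 8 10 5 1 2 7 6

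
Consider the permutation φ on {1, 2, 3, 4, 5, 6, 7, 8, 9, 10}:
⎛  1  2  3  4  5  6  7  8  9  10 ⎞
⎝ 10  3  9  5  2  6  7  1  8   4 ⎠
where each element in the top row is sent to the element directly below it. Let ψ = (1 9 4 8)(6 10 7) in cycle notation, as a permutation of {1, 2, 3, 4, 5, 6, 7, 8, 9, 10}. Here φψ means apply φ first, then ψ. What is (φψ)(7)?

6

First apply φ: φ(7) = 7, then ψ(7) = 6. Thus (φψ)(7) = 6.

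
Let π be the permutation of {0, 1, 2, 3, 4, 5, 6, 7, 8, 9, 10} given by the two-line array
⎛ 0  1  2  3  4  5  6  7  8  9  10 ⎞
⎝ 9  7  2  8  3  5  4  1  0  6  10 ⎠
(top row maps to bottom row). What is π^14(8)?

9

Tracing 8 → 0 → … returns to 8 after 6 steps, so 8 lies in a 6-cycle (0 9 6 4 3 8).
Since the cycle has length 6, π^14 acts on it the same as π^2 (14 mod 6 = 2).
Advancing 2 steps from 8: 8 → 0 → 9.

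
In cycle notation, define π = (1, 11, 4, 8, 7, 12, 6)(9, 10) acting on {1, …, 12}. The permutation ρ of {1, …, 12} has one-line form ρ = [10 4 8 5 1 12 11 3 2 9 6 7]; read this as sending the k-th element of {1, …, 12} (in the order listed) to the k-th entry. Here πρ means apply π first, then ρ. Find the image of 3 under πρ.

8

First apply π: π(3) = 3, then ρ(3) = 8. Thus (πρ)(3) = 8.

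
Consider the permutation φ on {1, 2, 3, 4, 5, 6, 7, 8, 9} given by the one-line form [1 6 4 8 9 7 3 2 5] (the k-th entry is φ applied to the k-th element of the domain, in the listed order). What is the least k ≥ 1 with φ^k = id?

Decomposing into disjoint cycles gives cycle lengths 6, 2, 1.
Since disjoint cycles commute, ord(φ) = lcm(6, 2) = 6.

6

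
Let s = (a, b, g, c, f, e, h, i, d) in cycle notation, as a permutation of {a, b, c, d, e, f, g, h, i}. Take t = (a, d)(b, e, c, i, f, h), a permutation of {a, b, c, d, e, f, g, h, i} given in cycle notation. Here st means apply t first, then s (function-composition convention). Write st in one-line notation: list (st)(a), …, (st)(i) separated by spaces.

a h d b f i c g e

For each element, apply t then s: a → d → a; b → e → h; c → i → d; d → a → b; e → c → f; f → h → i; g → g → c; h → b → g; i → f → e.
Collecting the images, st = [a h d b f i c g e].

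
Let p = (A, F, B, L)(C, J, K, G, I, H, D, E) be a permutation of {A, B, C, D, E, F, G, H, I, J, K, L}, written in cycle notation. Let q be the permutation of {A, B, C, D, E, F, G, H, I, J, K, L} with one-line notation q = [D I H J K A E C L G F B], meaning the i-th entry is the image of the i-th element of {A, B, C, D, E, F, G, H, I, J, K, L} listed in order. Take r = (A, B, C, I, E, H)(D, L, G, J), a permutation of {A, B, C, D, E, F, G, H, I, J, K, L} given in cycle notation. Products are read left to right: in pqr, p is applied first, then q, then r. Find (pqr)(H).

(pqr)(H) = r(q(p(H))). p(H) = D, then q(D) = J, then r(J) = D, so the result is D.

D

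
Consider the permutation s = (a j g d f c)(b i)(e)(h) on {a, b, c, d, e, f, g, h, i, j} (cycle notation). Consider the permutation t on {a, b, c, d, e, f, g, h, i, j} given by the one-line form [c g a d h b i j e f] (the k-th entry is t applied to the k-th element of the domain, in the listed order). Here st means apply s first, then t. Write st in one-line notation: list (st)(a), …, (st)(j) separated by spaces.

(st)(x) = t(s(x)). Computing each image: t(s(a)) = t(j) = f, t(s(b)) = t(i) = e, t(s(c)) = t(a) = c, t(s(d)) = t(f) = b, t(s(e)) = t(e) = h, t(s(f)) = t(c) = a, t(s(g)) = t(d) = d, t(s(h)) = t(h) = j, t(s(i)) = t(b) = g, t(s(j)) = t(g) = i.
Hence st = [f e c b h a d j g i].

f e c b h a d j g i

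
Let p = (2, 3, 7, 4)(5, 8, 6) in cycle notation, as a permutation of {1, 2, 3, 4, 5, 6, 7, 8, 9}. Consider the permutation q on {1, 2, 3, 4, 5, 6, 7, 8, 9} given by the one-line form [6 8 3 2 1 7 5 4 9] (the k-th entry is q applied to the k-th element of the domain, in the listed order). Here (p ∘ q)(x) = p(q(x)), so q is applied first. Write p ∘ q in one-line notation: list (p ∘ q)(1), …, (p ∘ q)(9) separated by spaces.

5 6 7 3 1 4 8 2 9

Chase each element through q then p: 1 → 6 → 5; 2 → 8 → 6; 3 → 3 → 7; 4 → 2 → 3; 5 → 1 → 1; 6 → 7 → 4; 7 → 5 → 8; 8 → 4 → 2; 9 → 9 → 9.
Collecting the images, p ∘ q = [5 6 7 3 1 4 8 2 9].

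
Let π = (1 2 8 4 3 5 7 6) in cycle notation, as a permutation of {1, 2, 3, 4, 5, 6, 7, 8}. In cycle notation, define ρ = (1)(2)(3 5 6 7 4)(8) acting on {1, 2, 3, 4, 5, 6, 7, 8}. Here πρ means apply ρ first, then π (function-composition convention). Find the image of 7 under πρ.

3

(πρ)(7) = π(ρ(7)). ρ(7) = 4, then π(4) = 3. So (πρ)(7) = 3.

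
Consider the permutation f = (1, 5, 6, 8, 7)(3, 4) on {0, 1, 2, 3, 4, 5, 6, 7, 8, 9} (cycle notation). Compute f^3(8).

8 lies in the 5-cycle (1, 5, 6, 8, 7).
Stepping 3 places around the cycle: 8 → 7 → 1 → 5.

5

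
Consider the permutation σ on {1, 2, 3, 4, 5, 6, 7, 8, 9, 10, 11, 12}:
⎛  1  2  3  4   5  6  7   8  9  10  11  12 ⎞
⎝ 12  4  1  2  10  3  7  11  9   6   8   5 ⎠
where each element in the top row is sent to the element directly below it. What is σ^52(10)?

12

Tracing 10 → 6 → … returns to 10 after 6 steps, so 10 lies in a 6-cycle (1, 12, 5, 10, 6, 3).
Since the cycle has length 6, σ^52 acts on it the same as σ^4 (52 mod 6 = 4).
Advancing 4 steps from 10: 10 → 6 → 3 → 1 → 12.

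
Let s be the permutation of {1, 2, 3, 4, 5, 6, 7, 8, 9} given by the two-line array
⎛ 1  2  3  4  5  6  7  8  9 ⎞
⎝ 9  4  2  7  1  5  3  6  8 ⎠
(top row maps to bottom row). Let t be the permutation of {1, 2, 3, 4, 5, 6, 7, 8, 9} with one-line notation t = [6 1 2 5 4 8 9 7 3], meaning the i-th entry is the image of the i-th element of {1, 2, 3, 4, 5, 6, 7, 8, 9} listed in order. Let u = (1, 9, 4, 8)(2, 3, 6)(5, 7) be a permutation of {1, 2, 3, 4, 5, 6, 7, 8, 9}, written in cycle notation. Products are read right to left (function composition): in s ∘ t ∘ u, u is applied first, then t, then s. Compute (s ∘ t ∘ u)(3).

Apply the permutations in order: u(3) = 6, then t(6) = 8, then s(8) = 6. So (s ∘ t ∘ u)(3) = 6.

6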